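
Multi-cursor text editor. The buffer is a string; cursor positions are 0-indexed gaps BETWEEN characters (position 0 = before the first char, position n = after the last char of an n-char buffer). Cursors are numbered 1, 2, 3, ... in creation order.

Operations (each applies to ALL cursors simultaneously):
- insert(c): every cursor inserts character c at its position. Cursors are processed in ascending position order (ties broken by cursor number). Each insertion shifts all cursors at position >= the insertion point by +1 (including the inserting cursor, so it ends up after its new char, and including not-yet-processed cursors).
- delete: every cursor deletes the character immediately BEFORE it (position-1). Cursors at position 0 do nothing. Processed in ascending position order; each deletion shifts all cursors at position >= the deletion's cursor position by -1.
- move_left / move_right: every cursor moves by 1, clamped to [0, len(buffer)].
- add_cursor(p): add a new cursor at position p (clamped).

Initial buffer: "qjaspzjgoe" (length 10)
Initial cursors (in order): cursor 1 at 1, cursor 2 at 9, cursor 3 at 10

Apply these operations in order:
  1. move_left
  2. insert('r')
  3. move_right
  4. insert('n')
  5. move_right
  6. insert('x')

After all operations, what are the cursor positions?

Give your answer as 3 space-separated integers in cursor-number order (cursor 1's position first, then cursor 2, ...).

Answer: 5 16 19

Derivation:
After op 1 (move_left): buffer="qjaspzjgoe" (len 10), cursors c1@0 c2@8 c3@9, authorship ..........
After op 2 (insert('r')): buffer="rqjaspzjgrore" (len 13), cursors c1@1 c2@10 c3@12, authorship 1........2.3.
After op 3 (move_right): buffer="rqjaspzjgrore" (len 13), cursors c1@2 c2@11 c3@13, authorship 1........2.3.
After op 4 (insert('n')): buffer="rqnjaspzjgronren" (len 16), cursors c1@3 c2@13 c3@16, authorship 1.1.......2.23.3
After op 5 (move_right): buffer="rqnjaspzjgronren" (len 16), cursors c1@4 c2@14 c3@16, authorship 1.1.......2.23.3
After op 6 (insert('x')): buffer="rqnjxaspzjgronrxenx" (len 19), cursors c1@5 c2@16 c3@19, authorship 1.1.1......2.232.33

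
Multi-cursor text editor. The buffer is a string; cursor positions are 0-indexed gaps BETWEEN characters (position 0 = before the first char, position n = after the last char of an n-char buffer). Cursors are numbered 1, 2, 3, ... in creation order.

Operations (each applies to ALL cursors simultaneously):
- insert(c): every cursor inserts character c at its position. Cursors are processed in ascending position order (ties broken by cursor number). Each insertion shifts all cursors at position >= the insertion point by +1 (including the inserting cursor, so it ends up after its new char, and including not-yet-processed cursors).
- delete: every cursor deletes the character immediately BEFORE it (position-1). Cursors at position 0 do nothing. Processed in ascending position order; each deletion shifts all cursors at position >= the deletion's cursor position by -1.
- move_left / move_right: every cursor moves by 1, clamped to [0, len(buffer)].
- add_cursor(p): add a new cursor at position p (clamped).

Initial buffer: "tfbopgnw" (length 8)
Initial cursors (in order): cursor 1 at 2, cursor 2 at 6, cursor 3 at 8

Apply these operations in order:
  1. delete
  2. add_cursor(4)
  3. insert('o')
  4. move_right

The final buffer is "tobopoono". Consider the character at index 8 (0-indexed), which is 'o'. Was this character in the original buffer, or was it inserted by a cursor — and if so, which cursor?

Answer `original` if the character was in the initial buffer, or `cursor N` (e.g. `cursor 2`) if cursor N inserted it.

Answer: cursor 3

Derivation:
After op 1 (delete): buffer="tbopn" (len 5), cursors c1@1 c2@4 c3@5, authorship .....
After op 2 (add_cursor(4)): buffer="tbopn" (len 5), cursors c1@1 c2@4 c4@4 c3@5, authorship .....
After op 3 (insert('o')): buffer="tobopoono" (len 9), cursors c1@2 c2@7 c4@7 c3@9, authorship .1...24.3
After op 4 (move_right): buffer="tobopoono" (len 9), cursors c1@3 c2@8 c4@8 c3@9, authorship .1...24.3
Authorship (.=original, N=cursor N): . 1 . . . 2 4 . 3
Index 8: author = 3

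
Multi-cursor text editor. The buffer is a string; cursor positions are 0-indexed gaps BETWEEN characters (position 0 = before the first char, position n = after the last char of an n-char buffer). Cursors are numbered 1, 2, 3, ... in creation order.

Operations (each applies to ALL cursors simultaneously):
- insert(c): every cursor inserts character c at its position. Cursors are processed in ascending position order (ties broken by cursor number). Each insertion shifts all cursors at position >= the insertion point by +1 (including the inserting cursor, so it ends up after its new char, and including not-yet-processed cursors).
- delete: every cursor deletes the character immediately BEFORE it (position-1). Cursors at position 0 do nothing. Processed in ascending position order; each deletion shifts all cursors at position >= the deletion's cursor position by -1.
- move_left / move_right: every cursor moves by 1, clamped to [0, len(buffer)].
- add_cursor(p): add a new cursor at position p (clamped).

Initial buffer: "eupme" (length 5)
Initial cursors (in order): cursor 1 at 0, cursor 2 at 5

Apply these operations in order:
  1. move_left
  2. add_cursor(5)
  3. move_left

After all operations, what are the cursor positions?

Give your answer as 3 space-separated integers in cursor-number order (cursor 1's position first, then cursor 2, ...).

Answer: 0 3 4

Derivation:
After op 1 (move_left): buffer="eupme" (len 5), cursors c1@0 c2@4, authorship .....
After op 2 (add_cursor(5)): buffer="eupme" (len 5), cursors c1@0 c2@4 c3@5, authorship .....
After op 3 (move_left): buffer="eupme" (len 5), cursors c1@0 c2@3 c3@4, authorship .....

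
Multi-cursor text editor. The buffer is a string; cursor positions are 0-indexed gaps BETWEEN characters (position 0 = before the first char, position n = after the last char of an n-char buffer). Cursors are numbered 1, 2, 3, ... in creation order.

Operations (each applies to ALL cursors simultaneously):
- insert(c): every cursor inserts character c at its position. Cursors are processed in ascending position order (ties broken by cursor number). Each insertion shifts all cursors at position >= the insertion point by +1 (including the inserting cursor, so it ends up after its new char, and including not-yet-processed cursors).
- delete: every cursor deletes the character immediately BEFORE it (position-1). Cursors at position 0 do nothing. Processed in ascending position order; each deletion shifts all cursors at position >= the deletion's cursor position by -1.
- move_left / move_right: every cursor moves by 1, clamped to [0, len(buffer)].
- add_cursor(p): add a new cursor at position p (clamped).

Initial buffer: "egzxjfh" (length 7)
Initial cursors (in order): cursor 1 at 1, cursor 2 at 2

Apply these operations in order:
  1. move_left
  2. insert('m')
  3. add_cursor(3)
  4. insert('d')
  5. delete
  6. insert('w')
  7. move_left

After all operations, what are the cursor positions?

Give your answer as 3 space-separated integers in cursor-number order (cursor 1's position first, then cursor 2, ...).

Answer: 1 5 5

Derivation:
After op 1 (move_left): buffer="egzxjfh" (len 7), cursors c1@0 c2@1, authorship .......
After op 2 (insert('m')): buffer="memgzxjfh" (len 9), cursors c1@1 c2@3, authorship 1.2......
After op 3 (add_cursor(3)): buffer="memgzxjfh" (len 9), cursors c1@1 c2@3 c3@3, authorship 1.2......
After op 4 (insert('d')): buffer="mdemddgzxjfh" (len 12), cursors c1@2 c2@6 c3@6, authorship 11.223......
After op 5 (delete): buffer="memgzxjfh" (len 9), cursors c1@1 c2@3 c3@3, authorship 1.2......
After op 6 (insert('w')): buffer="mwemwwgzxjfh" (len 12), cursors c1@2 c2@6 c3@6, authorship 11.223......
After op 7 (move_left): buffer="mwemwwgzxjfh" (len 12), cursors c1@1 c2@5 c3@5, authorship 11.223......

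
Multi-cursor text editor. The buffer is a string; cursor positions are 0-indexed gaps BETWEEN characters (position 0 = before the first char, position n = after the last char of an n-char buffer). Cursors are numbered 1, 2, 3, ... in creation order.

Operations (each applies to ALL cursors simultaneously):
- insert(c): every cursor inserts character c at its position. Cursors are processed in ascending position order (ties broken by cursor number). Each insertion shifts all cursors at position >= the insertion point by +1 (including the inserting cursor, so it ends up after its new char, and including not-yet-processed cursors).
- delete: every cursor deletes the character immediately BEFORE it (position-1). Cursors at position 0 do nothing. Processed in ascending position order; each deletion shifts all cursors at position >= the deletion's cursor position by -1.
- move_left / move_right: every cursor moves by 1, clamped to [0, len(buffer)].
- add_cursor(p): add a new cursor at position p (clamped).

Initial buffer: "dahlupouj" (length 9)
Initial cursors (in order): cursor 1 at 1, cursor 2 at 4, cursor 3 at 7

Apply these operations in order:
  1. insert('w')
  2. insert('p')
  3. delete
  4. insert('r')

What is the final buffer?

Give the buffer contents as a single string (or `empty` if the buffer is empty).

After op 1 (insert('w')): buffer="dwahlwupowuj" (len 12), cursors c1@2 c2@6 c3@10, authorship .1...2...3..
After op 2 (insert('p')): buffer="dwpahlwpupowpuj" (len 15), cursors c1@3 c2@8 c3@13, authorship .11...22...33..
After op 3 (delete): buffer="dwahlwupowuj" (len 12), cursors c1@2 c2@6 c3@10, authorship .1...2...3..
After op 4 (insert('r')): buffer="dwrahlwrupowruj" (len 15), cursors c1@3 c2@8 c3@13, authorship .11...22...33..

Answer: dwrahlwrupowruj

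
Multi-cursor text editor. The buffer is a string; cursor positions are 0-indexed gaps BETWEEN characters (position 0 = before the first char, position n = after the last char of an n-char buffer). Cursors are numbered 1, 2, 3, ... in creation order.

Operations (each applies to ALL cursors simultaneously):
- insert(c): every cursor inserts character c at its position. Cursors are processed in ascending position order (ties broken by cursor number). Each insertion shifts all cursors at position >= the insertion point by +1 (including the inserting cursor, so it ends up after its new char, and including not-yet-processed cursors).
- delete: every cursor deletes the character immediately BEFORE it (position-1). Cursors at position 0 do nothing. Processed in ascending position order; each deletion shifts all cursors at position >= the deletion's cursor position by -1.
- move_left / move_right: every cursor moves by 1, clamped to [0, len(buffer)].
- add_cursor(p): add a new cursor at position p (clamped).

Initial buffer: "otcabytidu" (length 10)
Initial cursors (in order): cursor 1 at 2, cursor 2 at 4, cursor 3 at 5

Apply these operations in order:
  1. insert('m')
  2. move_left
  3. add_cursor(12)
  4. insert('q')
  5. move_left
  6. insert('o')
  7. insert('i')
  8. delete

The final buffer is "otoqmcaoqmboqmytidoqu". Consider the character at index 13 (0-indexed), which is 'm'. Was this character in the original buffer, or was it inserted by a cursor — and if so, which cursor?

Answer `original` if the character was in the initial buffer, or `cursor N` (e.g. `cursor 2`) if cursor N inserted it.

After op 1 (insert('m')): buffer="otmcambmytidu" (len 13), cursors c1@3 c2@6 c3@8, authorship ..1..2.3.....
After op 2 (move_left): buffer="otmcambmytidu" (len 13), cursors c1@2 c2@5 c3@7, authorship ..1..2.3.....
After op 3 (add_cursor(12)): buffer="otmcambmytidu" (len 13), cursors c1@2 c2@5 c3@7 c4@12, authorship ..1..2.3.....
After op 4 (insert('q')): buffer="otqmcaqmbqmytidqu" (len 17), cursors c1@3 c2@7 c3@10 c4@16, authorship ..11..22.33....4.
After op 5 (move_left): buffer="otqmcaqmbqmytidqu" (len 17), cursors c1@2 c2@6 c3@9 c4@15, authorship ..11..22.33....4.
After op 6 (insert('o')): buffer="otoqmcaoqmboqmytidoqu" (len 21), cursors c1@3 c2@8 c3@12 c4@19, authorship ..111..222.333....44.
After op 7 (insert('i')): buffer="otoiqmcaoiqmboiqmytidoiqu" (len 25), cursors c1@4 c2@10 c3@15 c4@23, authorship ..1111..2222.3333....444.
After op 8 (delete): buffer="otoqmcaoqmboqmytidoqu" (len 21), cursors c1@3 c2@8 c3@12 c4@19, authorship ..111..222.333....44.
Authorship (.=original, N=cursor N): . . 1 1 1 . . 2 2 2 . 3 3 3 . . . . 4 4 .
Index 13: author = 3

Answer: cursor 3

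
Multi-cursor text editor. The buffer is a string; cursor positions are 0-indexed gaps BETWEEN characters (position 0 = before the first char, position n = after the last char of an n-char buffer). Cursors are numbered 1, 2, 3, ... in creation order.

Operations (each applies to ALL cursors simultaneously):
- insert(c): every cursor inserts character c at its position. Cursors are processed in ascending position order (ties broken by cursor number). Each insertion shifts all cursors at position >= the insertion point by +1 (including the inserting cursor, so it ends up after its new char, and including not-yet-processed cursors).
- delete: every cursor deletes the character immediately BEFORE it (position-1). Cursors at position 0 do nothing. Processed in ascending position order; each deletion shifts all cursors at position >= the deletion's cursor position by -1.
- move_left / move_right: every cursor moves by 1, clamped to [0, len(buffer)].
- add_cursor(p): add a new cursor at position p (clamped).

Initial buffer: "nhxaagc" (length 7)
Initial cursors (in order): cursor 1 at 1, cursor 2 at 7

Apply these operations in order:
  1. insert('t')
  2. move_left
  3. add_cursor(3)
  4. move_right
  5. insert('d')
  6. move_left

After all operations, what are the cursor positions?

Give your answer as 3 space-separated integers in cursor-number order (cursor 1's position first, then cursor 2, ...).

Answer: 2 11 5

Derivation:
After op 1 (insert('t')): buffer="nthxaagct" (len 9), cursors c1@2 c2@9, authorship .1......2
After op 2 (move_left): buffer="nthxaagct" (len 9), cursors c1@1 c2@8, authorship .1......2
After op 3 (add_cursor(3)): buffer="nthxaagct" (len 9), cursors c1@1 c3@3 c2@8, authorship .1......2
After op 4 (move_right): buffer="nthxaagct" (len 9), cursors c1@2 c3@4 c2@9, authorship .1......2
After op 5 (insert('d')): buffer="ntdhxdaagctd" (len 12), cursors c1@3 c3@6 c2@12, authorship .11..3....22
After op 6 (move_left): buffer="ntdhxdaagctd" (len 12), cursors c1@2 c3@5 c2@11, authorship .11..3....22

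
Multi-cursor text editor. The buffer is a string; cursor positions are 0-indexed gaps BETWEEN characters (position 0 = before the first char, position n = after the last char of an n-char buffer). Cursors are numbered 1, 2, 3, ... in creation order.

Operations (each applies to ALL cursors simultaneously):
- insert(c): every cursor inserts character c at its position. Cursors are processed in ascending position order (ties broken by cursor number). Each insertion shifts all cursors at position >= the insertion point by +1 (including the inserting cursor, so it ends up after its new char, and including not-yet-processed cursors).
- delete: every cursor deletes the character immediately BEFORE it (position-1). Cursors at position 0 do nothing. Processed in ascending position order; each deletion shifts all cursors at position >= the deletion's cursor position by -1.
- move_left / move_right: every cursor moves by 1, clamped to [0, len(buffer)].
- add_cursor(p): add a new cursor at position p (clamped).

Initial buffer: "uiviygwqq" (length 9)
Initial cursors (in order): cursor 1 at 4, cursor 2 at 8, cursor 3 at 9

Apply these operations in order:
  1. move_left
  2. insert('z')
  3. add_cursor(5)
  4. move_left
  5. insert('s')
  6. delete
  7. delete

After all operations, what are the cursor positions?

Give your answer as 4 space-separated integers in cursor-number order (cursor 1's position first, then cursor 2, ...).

Answer: 2 5 6 2

Derivation:
After op 1 (move_left): buffer="uiviygwqq" (len 9), cursors c1@3 c2@7 c3@8, authorship .........
After op 2 (insert('z')): buffer="uivziygwzqzq" (len 12), cursors c1@4 c2@9 c3@11, authorship ...1....2.3.
After op 3 (add_cursor(5)): buffer="uivziygwzqzq" (len 12), cursors c1@4 c4@5 c2@9 c3@11, authorship ...1....2.3.
After op 4 (move_left): buffer="uivziygwzqzq" (len 12), cursors c1@3 c4@4 c2@8 c3@10, authorship ...1....2.3.
After op 5 (insert('s')): buffer="uivszsiygwszqszq" (len 16), cursors c1@4 c4@6 c2@11 c3@14, authorship ...114....22.33.
After op 6 (delete): buffer="uivziygwzqzq" (len 12), cursors c1@3 c4@4 c2@8 c3@10, authorship ...1....2.3.
After op 7 (delete): buffer="uiiygzzq" (len 8), cursors c1@2 c4@2 c2@5 c3@6, authorship .....23.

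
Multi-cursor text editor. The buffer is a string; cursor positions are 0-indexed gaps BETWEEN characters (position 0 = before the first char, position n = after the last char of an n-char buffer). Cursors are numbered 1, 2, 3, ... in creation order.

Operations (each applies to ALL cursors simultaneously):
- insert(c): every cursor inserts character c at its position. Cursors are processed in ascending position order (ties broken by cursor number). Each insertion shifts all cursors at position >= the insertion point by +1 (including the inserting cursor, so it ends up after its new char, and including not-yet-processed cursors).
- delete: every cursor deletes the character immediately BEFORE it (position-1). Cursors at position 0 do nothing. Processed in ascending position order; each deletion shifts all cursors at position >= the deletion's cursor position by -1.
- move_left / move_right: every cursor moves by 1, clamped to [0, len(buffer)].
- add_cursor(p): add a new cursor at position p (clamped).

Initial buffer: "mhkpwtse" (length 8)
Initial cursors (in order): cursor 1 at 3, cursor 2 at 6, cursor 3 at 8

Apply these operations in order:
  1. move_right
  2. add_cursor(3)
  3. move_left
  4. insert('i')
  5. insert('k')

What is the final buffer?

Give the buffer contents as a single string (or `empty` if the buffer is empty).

After op 1 (move_right): buffer="mhkpwtse" (len 8), cursors c1@4 c2@7 c3@8, authorship ........
After op 2 (add_cursor(3)): buffer="mhkpwtse" (len 8), cursors c4@3 c1@4 c2@7 c3@8, authorship ........
After op 3 (move_left): buffer="mhkpwtse" (len 8), cursors c4@2 c1@3 c2@6 c3@7, authorship ........
After op 4 (insert('i')): buffer="mhikipwtisie" (len 12), cursors c4@3 c1@5 c2@9 c3@11, authorship ..4.1...2.3.
After op 5 (insert('k')): buffer="mhikkikpwtiksike" (len 16), cursors c4@4 c1@7 c2@12 c3@15, authorship ..44.11...22.33.

Answer: mhikkikpwtiksike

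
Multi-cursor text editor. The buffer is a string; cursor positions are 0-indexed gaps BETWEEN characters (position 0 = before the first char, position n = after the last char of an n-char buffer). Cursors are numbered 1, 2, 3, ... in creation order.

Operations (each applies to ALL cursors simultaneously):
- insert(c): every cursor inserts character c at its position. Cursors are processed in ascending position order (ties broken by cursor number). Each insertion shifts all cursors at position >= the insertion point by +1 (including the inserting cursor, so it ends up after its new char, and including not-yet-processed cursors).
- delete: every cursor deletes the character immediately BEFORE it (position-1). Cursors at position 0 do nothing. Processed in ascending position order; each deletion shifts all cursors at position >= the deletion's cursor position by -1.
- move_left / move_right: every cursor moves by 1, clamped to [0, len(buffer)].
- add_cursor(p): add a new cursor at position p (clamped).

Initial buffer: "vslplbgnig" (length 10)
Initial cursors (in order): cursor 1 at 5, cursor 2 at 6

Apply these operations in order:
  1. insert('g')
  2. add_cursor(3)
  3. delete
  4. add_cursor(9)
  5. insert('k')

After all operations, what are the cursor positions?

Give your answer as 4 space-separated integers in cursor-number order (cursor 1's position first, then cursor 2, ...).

After op 1 (insert('g')): buffer="vslplgbggnig" (len 12), cursors c1@6 c2@8, authorship .....1.2....
After op 2 (add_cursor(3)): buffer="vslplgbggnig" (len 12), cursors c3@3 c1@6 c2@8, authorship .....1.2....
After op 3 (delete): buffer="vsplbgnig" (len 9), cursors c3@2 c1@4 c2@5, authorship .........
After op 4 (add_cursor(9)): buffer="vsplbgnig" (len 9), cursors c3@2 c1@4 c2@5 c4@9, authorship .........
After op 5 (insert('k')): buffer="vskplkbkgnigk" (len 13), cursors c3@3 c1@6 c2@8 c4@13, authorship ..3..1.2....4

Answer: 6 8 3 13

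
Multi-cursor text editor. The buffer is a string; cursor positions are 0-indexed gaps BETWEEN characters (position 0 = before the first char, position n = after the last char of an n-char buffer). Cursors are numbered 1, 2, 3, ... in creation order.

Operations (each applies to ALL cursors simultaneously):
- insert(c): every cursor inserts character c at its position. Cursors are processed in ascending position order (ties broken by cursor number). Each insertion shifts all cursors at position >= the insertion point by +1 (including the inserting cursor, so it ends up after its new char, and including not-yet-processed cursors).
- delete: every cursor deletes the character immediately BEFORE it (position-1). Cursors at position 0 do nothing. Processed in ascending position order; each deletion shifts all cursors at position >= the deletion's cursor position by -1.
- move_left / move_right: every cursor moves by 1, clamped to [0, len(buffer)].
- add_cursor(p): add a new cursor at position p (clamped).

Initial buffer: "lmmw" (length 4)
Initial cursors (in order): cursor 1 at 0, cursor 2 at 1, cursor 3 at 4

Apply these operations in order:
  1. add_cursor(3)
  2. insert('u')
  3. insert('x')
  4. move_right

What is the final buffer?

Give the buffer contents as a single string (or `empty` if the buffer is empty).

Answer: uxluxmmuxwux

Derivation:
After op 1 (add_cursor(3)): buffer="lmmw" (len 4), cursors c1@0 c2@1 c4@3 c3@4, authorship ....
After op 2 (insert('u')): buffer="ulummuwu" (len 8), cursors c1@1 c2@3 c4@6 c3@8, authorship 1.2..4.3
After op 3 (insert('x')): buffer="uxluxmmuxwux" (len 12), cursors c1@2 c2@5 c4@9 c3@12, authorship 11.22..44.33
After op 4 (move_right): buffer="uxluxmmuxwux" (len 12), cursors c1@3 c2@6 c4@10 c3@12, authorship 11.22..44.33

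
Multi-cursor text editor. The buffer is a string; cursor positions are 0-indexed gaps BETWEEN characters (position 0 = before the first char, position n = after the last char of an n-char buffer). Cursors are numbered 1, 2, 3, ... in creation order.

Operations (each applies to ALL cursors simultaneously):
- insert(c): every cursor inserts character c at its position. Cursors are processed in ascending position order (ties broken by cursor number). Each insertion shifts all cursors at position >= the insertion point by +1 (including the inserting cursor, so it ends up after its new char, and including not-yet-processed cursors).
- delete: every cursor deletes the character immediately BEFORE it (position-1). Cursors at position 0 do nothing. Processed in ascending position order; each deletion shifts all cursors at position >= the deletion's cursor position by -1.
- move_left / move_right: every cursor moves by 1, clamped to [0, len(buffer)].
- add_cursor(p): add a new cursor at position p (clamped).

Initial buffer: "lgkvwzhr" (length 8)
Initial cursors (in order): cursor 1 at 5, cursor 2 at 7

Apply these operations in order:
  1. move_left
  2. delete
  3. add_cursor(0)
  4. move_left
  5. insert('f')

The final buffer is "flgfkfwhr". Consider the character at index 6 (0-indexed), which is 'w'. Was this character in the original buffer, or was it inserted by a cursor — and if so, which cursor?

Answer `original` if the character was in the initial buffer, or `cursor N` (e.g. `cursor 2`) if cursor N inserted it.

Answer: original

Derivation:
After op 1 (move_left): buffer="lgkvwzhr" (len 8), cursors c1@4 c2@6, authorship ........
After op 2 (delete): buffer="lgkwhr" (len 6), cursors c1@3 c2@4, authorship ......
After op 3 (add_cursor(0)): buffer="lgkwhr" (len 6), cursors c3@0 c1@3 c2@4, authorship ......
After op 4 (move_left): buffer="lgkwhr" (len 6), cursors c3@0 c1@2 c2@3, authorship ......
After op 5 (insert('f')): buffer="flgfkfwhr" (len 9), cursors c3@1 c1@4 c2@6, authorship 3..1.2...
Authorship (.=original, N=cursor N): 3 . . 1 . 2 . . .
Index 6: author = original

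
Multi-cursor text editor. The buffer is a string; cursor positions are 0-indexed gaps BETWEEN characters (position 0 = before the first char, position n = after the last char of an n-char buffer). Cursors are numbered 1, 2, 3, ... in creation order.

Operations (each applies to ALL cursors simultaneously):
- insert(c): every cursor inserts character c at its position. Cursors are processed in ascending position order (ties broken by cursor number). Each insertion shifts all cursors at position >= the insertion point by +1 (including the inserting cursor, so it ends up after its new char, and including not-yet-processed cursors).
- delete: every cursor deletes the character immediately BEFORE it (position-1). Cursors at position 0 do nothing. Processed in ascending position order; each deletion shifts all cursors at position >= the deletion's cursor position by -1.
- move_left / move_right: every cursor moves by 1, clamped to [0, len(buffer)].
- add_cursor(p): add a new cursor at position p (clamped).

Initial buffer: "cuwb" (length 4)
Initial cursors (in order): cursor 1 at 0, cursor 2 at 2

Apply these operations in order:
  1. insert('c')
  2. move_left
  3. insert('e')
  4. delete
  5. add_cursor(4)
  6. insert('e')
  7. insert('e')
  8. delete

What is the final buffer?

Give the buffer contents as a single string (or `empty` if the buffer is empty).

After op 1 (insert('c')): buffer="ccucwb" (len 6), cursors c1@1 c2@4, authorship 1..2..
After op 2 (move_left): buffer="ccucwb" (len 6), cursors c1@0 c2@3, authorship 1..2..
After op 3 (insert('e')): buffer="eccuecwb" (len 8), cursors c1@1 c2@5, authorship 11..22..
After op 4 (delete): buffer="ccucwb" (len 6), cursors c1@0 c2@3, authorship 1..2..
After op 5 (add_cursor(4)): buffer="ccucwb" (len 6), cursors c1@0 c2@3 c3@4, authorship 1..2..
After op 6 (insert('e')): buffer="eccuecewb" (len 9), cursors c1@1 c2@5 c3@7, authorship 11..223..
After op 7 (insert('e')): buffer="eeccueeceewb" (len 12), cursors c1@2 c2@7 c3@10, authorship 111..22233..
After op 8 (delete): buffer="eccuecewb" (len 9), cursors c1@1 c2@5 c3@7, authorship 11..223..

Answer: eccuecewb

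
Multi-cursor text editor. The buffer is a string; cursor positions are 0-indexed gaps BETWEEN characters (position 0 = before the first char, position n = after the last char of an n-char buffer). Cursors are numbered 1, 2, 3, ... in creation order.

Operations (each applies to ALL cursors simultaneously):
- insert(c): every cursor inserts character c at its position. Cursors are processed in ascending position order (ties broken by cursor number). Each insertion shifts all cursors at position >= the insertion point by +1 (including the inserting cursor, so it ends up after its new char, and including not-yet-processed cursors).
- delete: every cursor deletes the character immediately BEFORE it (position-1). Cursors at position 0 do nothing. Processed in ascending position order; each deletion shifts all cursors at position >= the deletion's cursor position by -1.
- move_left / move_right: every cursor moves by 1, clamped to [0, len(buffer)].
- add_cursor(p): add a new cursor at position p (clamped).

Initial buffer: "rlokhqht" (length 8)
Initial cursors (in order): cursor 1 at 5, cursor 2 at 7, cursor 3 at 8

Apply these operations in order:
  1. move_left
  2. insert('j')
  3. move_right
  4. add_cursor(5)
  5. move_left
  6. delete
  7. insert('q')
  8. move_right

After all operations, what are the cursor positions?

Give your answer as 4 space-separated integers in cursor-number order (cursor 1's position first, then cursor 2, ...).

After op 1 (move_left): buffer="rlokhqht" (len 8), cursors c1@4 c2@6 c3@7, authorship ........
After op 2 (insert('j')): buffer="rlokjhqjhjt" (len 11), cursors c1@5 c2@8 c3@10, authorship ....1..2.3.
After op 3 (move_right): buffer="rlokjhqjhjt" (len 11), cursors c1@6 c2@9 c3@11, authorship ....1..2.3.
After op 4 (add_cursor(5)): buffer="rlokjhqjhjt" (len 11), cursors c4@5 c1@6 c2@9 c3@11, authorship ....1..2.3.
After op 5 (move_left): buffer="rlokjhqjhjt" (len 11), cursors c4@4 c1@5 c2@8 c3@10, authorship ....1..2.3.
After op 6 (delete): buffer="rlohqht" (len 7), cursors c1@3 c4@3 c2@5 c3@6, authorship .......
After op 7 (insert('q')): buffer="rloqqhqqhqt" (len 11), cursors c1@5 c4@5 c2@8 c3@10, authorship ...14..2.3.
After op 8 (move_right): buffer="rloqqhqqhqt" (len 11), cursors c1@6 c4@6 c2@9 c3@11, authorship ...14..2.3.

Answer: 6 9 11 6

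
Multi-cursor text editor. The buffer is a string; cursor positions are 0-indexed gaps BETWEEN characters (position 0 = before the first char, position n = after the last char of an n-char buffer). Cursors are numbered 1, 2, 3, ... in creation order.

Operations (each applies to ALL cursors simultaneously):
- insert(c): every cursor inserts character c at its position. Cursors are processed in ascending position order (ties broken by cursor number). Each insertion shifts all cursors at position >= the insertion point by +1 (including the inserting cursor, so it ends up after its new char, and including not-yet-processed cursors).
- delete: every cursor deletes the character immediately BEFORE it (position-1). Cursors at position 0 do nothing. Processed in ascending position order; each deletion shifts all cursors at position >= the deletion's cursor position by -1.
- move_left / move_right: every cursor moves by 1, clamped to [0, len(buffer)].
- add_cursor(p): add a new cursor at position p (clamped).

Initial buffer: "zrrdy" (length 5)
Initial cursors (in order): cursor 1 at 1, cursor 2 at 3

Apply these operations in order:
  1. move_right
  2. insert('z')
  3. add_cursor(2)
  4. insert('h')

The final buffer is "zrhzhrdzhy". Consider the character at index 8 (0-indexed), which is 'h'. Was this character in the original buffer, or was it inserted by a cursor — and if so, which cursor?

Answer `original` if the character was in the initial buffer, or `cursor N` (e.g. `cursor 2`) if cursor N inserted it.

After op 1 (move_right): buffer="zrrdy" (len 5), cursors c1@2 c2@4, authorship .....
After op 2 (insert('z')): buffer="zrzrdzy" (len 7), cursors c1@3 c2@6, authorship ..1..2.
After op 3 (add_cursor(2)): buffer="zrzrdzy" (len 7), cursors c3@2 c1@3 c2@6, authorship ..1..2.
After op 4 (insert('h')): buffer="zrhzhrdzhy" (len 10), cursors c3@3 c1@5 c2@9, authorship ..311..22.
Authorship (.=original, N=cursor N): . . 3 1 1 . . 2 2 .
Index 8: author = 2

Answer: cursor 2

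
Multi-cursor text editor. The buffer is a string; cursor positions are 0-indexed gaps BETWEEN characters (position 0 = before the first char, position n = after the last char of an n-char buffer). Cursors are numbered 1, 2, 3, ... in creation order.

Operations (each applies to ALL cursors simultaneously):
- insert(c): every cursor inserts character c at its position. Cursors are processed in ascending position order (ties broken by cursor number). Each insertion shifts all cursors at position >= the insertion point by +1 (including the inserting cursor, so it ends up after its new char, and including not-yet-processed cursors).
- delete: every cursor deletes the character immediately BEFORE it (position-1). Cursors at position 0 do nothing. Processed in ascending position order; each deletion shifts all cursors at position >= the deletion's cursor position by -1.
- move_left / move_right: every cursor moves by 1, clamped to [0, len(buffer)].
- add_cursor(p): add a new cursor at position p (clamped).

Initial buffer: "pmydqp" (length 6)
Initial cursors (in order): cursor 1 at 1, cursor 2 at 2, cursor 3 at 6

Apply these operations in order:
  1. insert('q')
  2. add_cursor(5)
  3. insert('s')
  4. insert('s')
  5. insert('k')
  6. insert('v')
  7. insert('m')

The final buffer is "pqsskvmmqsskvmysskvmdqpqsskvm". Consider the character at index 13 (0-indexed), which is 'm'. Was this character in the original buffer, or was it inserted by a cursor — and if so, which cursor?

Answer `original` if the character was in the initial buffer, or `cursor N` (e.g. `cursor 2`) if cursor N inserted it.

After op 1 (insert('q')): buffer="pqmqydqpq" (len 9), cursors c1@2 c2@4 c3@9, authorship .1.2....3
After op 2 (add_cursor(5)): buffer="pqmqydqpq" (len 9), cursors c1@2 c2@4 c4@5 c3@9, authorship .1.2....3
After op 3 (insert('s')): buffer="pqsmqsysdqpqs" (len 13), cursors c1@3 c2@6 c4@8 c3@13, authorship .11.22.4...33
After op 4 (insert('s')): buffer="pqssmqssyssdqpqss" (len 17), cursors c1@4 c2@8 c4@11 c3@17, authorship .111.222.44...333
After op 5 (insert('k')): buffer="pqsskmqsskysskdqpqssk" (len 21), cursors c1@5 c2@10 c4@14 c3@21, authorship .1111.2222.444...3333
After op 6 (insert('v')): buffer="pqsskvmqsskvysskvdqpqsskv" (len 25), cursors c1@6 c2@12 c4@17 c3@25, authorship .11111.22222.4444...33333
After op 7 (insert('m')): buffer="pqsskvmmqsskvmysskvmdqpqsskvm" (len 29), cursors c1@7 c2@14 c4@20 c3@29, authorship .111111.222222.44444...333333
Authorship (.=original, N=cursor N): . 1 1 1 1 1 1 . 2 2 2 2 2 2 . 4 4 4 4 4 . . . 3 3 3 3 3 3
Index 13: author = 2

Answer: cursor 2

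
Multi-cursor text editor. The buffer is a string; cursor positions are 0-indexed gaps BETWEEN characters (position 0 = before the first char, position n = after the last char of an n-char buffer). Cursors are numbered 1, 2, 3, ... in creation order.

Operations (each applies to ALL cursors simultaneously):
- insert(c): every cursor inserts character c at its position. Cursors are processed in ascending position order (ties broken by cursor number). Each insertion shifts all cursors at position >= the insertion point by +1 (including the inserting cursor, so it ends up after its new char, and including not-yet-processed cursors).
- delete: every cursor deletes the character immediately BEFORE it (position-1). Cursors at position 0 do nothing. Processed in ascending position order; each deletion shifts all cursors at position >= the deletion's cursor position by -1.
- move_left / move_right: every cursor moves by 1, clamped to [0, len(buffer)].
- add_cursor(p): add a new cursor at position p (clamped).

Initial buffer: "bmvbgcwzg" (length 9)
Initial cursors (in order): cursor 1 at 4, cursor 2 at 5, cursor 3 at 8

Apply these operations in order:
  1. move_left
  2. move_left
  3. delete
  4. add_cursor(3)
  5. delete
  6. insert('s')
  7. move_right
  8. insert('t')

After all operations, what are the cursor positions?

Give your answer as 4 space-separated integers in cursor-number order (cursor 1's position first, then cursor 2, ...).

After op 1 (move_left): buffer="bmvbgcwzg" (len 9), cursors c1@3 c2@4 c3@7, authorship .........
After op 2 (move_left): buffer="bmvbgcwzg" (len 9), cursors c1@2 c2@3 c3@6, authorship .........
After op 3 (delete): buffer="bbgwzg" (len 6), cursors c1@1 c2@1 c3@3, authorship ......
After op 4 (add_cursor(3)): buffer="bbgwzg" (len 6), cursors c1@1 c2@1 c3@3 c4@3, authorship ......
After op 5 (delete): buffer="wzg" (len 3), cursors c1@0 c2@0 c3@0 c4@0, authorship ...
After op 6 (insert('s')): buffer="sssswzg" (len 7), cursors c1@4 c2@4 c3@4 c4@4, authorship 1234...
After op 7 (move_right): buffer="sssswzg" (len 7), cursors c1@5 c2@5 c3@5 c4@5, authorship 1234...
After op 8 (insert('t')): buffer="sssswttttzg" (len 11), cursors c1@9 c2@9 c3@9 c4@9, authorship 1234.1234..

Answer: 9 9 9 9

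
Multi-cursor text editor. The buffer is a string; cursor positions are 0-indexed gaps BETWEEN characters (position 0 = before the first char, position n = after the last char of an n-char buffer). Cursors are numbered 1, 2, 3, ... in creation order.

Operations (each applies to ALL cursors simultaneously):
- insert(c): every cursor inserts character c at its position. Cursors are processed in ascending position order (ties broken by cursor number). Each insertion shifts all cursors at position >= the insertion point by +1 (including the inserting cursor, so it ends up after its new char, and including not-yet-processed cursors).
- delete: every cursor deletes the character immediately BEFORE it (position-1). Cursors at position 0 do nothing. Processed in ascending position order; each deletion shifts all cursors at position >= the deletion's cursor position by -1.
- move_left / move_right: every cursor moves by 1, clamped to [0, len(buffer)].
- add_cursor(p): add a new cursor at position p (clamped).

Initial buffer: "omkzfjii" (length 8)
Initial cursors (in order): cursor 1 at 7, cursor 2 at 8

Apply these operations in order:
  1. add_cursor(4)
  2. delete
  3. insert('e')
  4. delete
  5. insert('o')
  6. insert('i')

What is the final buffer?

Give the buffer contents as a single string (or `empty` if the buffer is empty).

After op 1 (add_cursor(4)): buffer="omkzfjii" (len 8), cursors c3@4 c1@7 c2@8, authorship ........
After op 2 (delete): buffer="omkfj" (len 5), cursors c3@3 c1@5 c2@5, authorship .....
After op 3 (insert('e')): buffer="omkefjee" (len 8), cursors c3@4 c1@8 c2@8, authorship ...3..12
After op 4 (delete): buffer="omkfj" (len 5), cursors c3@3 c1@5 c2@5, authorship .....
After op 5 (insert('o')): buffer="omkofjoo" (len 8), cursors c3@4 c1@8 c2@8, authorship ...3..12
After op 6 (insert('i')): buffer="omkoifjooii" (len 11), cursors c3@5 c1@11 c2@11, authorship ...33..1212

Answer: omkoifjooii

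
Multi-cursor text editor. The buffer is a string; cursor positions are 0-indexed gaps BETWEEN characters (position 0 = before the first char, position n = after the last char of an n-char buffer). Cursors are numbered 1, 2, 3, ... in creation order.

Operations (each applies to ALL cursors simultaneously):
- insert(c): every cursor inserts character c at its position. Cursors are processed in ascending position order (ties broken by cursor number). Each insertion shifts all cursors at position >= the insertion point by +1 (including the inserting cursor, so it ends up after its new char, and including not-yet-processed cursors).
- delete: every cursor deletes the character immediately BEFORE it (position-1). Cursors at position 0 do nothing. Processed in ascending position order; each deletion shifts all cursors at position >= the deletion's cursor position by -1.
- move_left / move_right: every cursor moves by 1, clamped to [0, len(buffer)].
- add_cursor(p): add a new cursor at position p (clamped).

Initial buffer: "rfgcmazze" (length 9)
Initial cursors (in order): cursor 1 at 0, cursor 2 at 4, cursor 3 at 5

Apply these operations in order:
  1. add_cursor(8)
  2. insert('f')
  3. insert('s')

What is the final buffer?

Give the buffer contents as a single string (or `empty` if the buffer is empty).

Answer: fsrfgcfsmfsazzfse

Derivation:
After op 1 (add_cursor(8)): buffer="rfgcmazze" (len 9), cursors c1@0 c2@4 c3@5 c4@8, authorship .........
After op 2 (insert('f')): buffer="frfgcfmfazzfe" (len 13), cursors c1@1 c2@6 c3@8 c4@12, authorship 1....2.3...4.
After op 3 (insert('s')): buffer="fsrfgcfsmfsazzfse" (len 17), cursors c1@2 c2@8 c3@11 c4@16, authorship 11....22.33...44.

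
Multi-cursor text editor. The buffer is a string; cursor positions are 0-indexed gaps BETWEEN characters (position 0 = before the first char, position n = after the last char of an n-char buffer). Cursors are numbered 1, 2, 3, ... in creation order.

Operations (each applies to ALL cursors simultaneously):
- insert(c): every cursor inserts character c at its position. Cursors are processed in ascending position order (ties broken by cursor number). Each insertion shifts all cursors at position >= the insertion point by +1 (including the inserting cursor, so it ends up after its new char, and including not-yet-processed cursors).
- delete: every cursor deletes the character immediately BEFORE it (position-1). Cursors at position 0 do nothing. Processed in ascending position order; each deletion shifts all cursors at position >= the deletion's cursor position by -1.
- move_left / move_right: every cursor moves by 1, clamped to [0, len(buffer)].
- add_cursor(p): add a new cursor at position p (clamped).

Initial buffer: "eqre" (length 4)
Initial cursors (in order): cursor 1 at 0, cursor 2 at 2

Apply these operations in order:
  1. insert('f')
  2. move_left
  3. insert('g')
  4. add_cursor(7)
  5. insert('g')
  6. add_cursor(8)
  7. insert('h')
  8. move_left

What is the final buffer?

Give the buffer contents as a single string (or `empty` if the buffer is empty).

After op 1 (insert('f')): buffer="feqfre" (len 6), cursors c1@1 c2@4, authorship 1..2..
After op 2 (move_left): buffer="feqfre" (len 6), cursors c1@0 c2@3, authorship 1..2..
After op 3 (insert('g')): buffer="gfeqgfre" (len 8), cursors c1@1 c2@5, authorship 11..22..
After op 4 (add_cursor(7)): buffer="gfeqgfre" (len 8), cursors c1@1 c2@5 c3@7, authorship 11..22..
After op 5 (insert('g')): buffer="ggfeqggfrge" (len 11), cursors c1@2 c2@7 c3@10, authorship 111..222.3.
After op 6 (add_cursor(8)): buffer="ggfeqggfrge" (len 11), cursors c1@2 c2@7 c4@8 c3@10, authorship 111..222.3.
After op 7 (insert('h')): buffer="gghfeqgghfhrghe" (len 15), cursors c1@3 c2@9 c4@11 c3@14, authorship 1111..22224.33.
After op 8 (move_left): buffer="gghfeqgghfhrghe" (len 15), cursors c1@2 c2@8 c4@10 c3@13, authorship 1111..22224.33.

Answer: gghfeqgghfhrghe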